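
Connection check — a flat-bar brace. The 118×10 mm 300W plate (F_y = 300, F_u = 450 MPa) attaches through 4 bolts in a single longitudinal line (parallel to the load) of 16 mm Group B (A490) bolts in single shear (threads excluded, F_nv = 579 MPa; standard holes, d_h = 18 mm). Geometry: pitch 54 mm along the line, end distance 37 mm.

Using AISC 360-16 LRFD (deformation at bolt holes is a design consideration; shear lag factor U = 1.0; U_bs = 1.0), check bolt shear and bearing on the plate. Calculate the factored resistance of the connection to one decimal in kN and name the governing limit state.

349.2 kN (bolt shear governs)

Bolt shear: A_b = π(16)²/4 = 201.06 mm². φR_n = 0.75 × 579 × 201.06 × 4 × 1 = 349.2 kN.
Bearing (10 mm plate, F_u = 450 MPa): end bolts L_c = 37 − 18/2 = 28, R_n = min(1.2×28×10×450, 2.4×16×10×450) = 151.2 kN/bolt; interior L_c = 54 − 18 = 36, R_n = 172.8 kN/bolt. φR_n = 0.75 × (1×151.2 + 3×172.8) = 502.2 kN.
Governing: min(349.2, 502.2) = 349.2 kN → bolt shear.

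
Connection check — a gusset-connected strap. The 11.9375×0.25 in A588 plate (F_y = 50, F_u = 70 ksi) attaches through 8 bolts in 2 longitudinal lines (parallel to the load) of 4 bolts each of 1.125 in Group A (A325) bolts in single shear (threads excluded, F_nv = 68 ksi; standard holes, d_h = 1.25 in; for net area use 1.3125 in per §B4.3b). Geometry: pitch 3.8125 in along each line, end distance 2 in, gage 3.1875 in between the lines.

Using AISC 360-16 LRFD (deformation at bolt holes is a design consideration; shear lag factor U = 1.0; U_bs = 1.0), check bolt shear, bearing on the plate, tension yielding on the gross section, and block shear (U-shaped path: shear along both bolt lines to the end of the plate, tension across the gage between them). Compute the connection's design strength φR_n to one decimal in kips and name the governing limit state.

Bolt shear: A_b = π(1.125)²/4 = 0.99402 in². φR_n = 0.75 × 68 × 0.99402 × 8 × 1 = 405.6 kips.
Bearing (0.25 in plate, F_u = 70 ksi): end bolts L_c = 2 − 1.25/2 = 1.375, R_n = min(1.2×1.375×0.25×70, 2.4×1.125×0.25×70) = 28.875 kips/bolt; interior L_c = 3.8125 − 1.25 = 2.5625, R_n = 47.25 kips/bolt. φR_n = 0.75 × (2×28.875 + 6×47.25) = 255.9 kips.
Tension yield (gross): A_g = 11.9375×0.25 = 2.9844 in². φR_n = 0.90 × 50 × 2.9844 = 134.3 kips.
Block shear: shear path 2×[2+3×3.8125] = 2×13.4375 in, A_gv = 6.7188, A_nv = 2×(13.4375 − 3.5×1.3125)×0.25 = 4.4219 in²; tension across gage: (3.1875 − 1×1.3125)×0.25 = 0.46875 in². R_n = min(0.6×70×4.4219, 0.6×50×6.7188) + 1.0×70×0.46875 = min(185.72, 201.56) + 32.813 = 218.53 kips. φR_n = 0.75 × 218.53 = 163.9 kips.
Governing: min(405.6, 255.9, 134.3, 163.9) = 134.3 kips → gross-section yield.

134.3 kips (gross-section yield governs)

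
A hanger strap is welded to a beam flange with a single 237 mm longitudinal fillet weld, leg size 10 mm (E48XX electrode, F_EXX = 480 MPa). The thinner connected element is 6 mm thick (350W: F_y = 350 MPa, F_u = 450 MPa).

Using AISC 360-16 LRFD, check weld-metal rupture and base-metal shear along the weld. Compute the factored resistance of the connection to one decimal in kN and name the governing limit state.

288.0 kN (base-metal shear governs)

Weld metal: throat = 0.707×10 = 7.07 mm, L = 237 mm. φR_n = 0.75 × 0.6 × 480 × 7.07 × 237 = 361.9 kN.
Base metal shear (6 mm plate): yield φR_n = 1.0×0.6×350×6×237 = 298.6 kN; rupture φR_n = 0.75×0.6×450×6×237 = 288.0 kN; take 288.0 kN (rupture).
Governing: min(361.9, 288.0) = 288.0 kN → base-metal shear.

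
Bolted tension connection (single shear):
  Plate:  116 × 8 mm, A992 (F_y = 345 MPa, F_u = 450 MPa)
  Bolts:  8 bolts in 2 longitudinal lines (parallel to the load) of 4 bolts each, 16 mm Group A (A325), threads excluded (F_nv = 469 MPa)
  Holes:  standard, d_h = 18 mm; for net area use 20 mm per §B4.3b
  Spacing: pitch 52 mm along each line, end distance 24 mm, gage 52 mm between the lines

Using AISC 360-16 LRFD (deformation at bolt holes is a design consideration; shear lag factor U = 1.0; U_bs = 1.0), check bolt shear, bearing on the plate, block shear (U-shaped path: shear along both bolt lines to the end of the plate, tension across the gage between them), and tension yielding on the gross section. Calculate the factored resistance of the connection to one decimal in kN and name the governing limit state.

288.1 kN (gross-section yield governs)

Bolt shear: A_b = π(16)²/4 = 201.06 mm². φR_n = 0.75 × 469 × 201.06 × 8 × 1 = 565.8 kN.
Bearing (8 mm plate, F_u = 450 MPa): end bolts L_c = 24 − 18/2 = 15, R_n = min(1.2×15×8×450, 2.4×16×8×450) = 64.8 kN/bolt; interior L_c = 52 − 18 = 34, R_n = 138.24 kN/bolt. φR_n = 0.75 × (2×64.8 + 6×138.24) = 719.3 kN.
Block shear: shear path 2×[24+3×52] = 2×180 mm, A_gv = 2880, A_nv = 2×(180 − 3.5×20)×8 = 1760 mm²; tension across gage: (52 − 1×20)×8 = 256 mm². R_n = min(0.6×450×1760, 0.6×345×2880) + 1.0×450×256 = min(475.2, 596.16) + 115.2 = 590.4 kN. φR_n = 0.75 × 590.4 = 442.8 kN.
Tension yield (gross): A_g = 116×8 = 928 mm². φR_n = 0.90 × 345 × 928 = 288.1 kN.
Governing: min(565.8, 719.3, 442.8, 288.1) = 288.1 kN → gross-section yield.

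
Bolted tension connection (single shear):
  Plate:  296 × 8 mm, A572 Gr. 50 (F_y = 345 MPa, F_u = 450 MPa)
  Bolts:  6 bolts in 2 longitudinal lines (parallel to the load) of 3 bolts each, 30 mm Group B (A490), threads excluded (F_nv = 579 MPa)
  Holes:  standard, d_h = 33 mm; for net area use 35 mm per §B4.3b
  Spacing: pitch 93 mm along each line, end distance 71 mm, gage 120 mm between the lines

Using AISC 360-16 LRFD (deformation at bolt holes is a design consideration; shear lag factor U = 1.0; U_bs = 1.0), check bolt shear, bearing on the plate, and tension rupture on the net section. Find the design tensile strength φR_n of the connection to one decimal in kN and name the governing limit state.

610.2 kN (net-section rupture governs)

Bolt shear: A_b = π(30)²/4 = 706.86 mm². φR_n = 0.75 × 579 × 706.86 × 6 × 1 = 1841.7 kN.
Bearing (8 mm plate, F_u = 450 MPa): end bolts L_c = 71 − 33/2 = 54.5, R_n = min(1.2×54.5×8×450, 2.4×30×8×450) = 235.44 kN/bolt; interior L_c = 93 − 33 = 60, R_n = 259.2 kN/bolt. φR_n = 0.75 × (2×235.44 + 4×259.2) = 1130.8 kN.
Tension rupture (net): A_n = (296 − 2×35)×8 = 1808 mm² (U = 1.0, A_e = A_n). φR_n = 0.75 × 450 × 1808 = 610.2 kN.
Governing: min(1841.7, 1130.8, 610.2) = 610.2 kN → net-section rupture.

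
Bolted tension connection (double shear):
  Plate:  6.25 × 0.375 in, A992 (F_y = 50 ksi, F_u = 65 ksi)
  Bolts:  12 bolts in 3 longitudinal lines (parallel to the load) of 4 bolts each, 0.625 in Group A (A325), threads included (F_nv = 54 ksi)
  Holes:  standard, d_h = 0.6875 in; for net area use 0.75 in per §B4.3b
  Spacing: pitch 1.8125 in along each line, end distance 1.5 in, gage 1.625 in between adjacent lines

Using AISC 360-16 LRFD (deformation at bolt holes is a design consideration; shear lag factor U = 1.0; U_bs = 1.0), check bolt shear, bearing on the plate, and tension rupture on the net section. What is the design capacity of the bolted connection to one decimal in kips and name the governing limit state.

Bolt shear: A_b = π(0.625)²/4 = 0.3068 in². φR_n = 0.75 × 54 × 0.3068 × 12 × 2 = 298.2 kips.
Bearing (0.375 in plate, F_u = 65 ksi): end bolts L_c = 1.5 − 0.6875/2 = 1.15625, R_n = min(1.2×1.15625×0.375×65, 2.4×0.625×0.375×65) = 33.82 kips/bolt; interior L_c = 1.8125 − 0.6875 = 1.125, R_n = 32.906 kips/bolt. φR_n = 0.75 × (3×33.82 + 9×32.906) = 298.2 kips.
Tension rupture (net): A_n = (6.25 − 3×0.75)×0.375 = 1.5 in² (U = 1.0, A_e = A_n). φR_n = 0.75 × 65 × 1.5 = 73.1 kips.
Governing: min(298.2, 298.2, 73.1) = 73.1 kips → net-section rupture.

73.1 kips (net-section rupture governs)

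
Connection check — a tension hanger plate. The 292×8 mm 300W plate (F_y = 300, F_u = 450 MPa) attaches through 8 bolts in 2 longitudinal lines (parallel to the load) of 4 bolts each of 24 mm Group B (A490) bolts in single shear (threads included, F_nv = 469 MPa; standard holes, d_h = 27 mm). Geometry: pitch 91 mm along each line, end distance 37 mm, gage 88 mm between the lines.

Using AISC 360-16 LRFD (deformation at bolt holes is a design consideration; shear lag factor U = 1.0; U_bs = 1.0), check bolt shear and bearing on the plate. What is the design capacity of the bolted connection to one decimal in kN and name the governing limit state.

Bolt shear: A_b = π(24)²/4 = 452.39 mm². φR_n = 0.75 × 469 × 452.39 × 8 × 1 = 1273.0 kN.
Bearing (8 mm plate, F_u = 450 MPa): end bolts L_c = 37 − 27/2 = 23.5, R_n = min(1.2×23.5×8×450, 2.4×24×8×450) = 101.52 kN/bolt; interior L_c = 91 − 27 = 64, R_n = 207.36 kN/bolt. φR_n = 0.75 × (2×101.52 + 6×207.36) = 1085.4 kN.
Governing: min(1273.0, 1085.4) = 1085.4 kN → bearing.

1085.4 kN (bearing governs)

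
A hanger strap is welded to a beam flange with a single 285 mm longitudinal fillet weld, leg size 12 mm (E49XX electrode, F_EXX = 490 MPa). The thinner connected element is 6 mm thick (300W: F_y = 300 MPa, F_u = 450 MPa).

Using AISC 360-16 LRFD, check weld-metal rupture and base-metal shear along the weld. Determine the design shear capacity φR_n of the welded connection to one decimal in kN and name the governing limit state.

307.8 kN (base-metal shear governs)

Weld metal: throat = 0.707×12 = 8.484 mm, L = 285 mm. φR_n = 0.75 × 0.6 × 490 × 8.484 × 285 = 533.2 kN.
Base metal shear (6 mm plate): yield φR_n = 1.0×0.6×300×6×285 = 307.8 kN; rupture φR_n = 0.75×0.6×450×6×285 = 346.3 kN; take 307.8 kN (yield).
Governing: min(533.2, 307.8) = 307.8 kN → base-metal shear.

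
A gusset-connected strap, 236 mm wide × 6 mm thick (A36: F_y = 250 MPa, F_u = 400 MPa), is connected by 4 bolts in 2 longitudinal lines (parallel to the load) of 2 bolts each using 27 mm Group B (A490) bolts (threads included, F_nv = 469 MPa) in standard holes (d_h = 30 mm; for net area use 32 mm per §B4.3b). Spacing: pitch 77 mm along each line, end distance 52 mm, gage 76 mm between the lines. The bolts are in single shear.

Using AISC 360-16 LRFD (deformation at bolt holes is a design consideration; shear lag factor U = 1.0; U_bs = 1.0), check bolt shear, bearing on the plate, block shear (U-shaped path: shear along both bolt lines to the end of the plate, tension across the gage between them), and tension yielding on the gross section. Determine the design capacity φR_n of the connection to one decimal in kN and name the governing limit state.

253.4 kN (block shear governs)

Bolt shear: A_b = π(27)²/4 = 572.56 mm². φR_n = 0.75 × 469 × 572.56 × 4 × 1 = 805.6 kN.
Bearing (6 mm plate, F_u = 400 MPa): end bolts L_c = 52 − 30/2 = 37, R_n = min(1.2×37×6×400, 2.4×27×6×400) = 106.56 kN/bolt; interior L_c = 77 − 30 = 47, R_n = 135.36 kN/bolt. φR_n = 0.75 × (2×106.56 + 2×135.36) = 362.9 kN.
Block shear: shear path 2×[52+1×77] = 2×129 mm, A_gv = 1548, A_nv = 2×(129 − 1.5×32)×6 = 972 mm²; tension across gage: (76 − 1×32)×6 = 264 mm². R_n = min(0.6×400×972, 0.6×250×1548) + 1.0×400×264 = min(233.28, 232.2) + 105.6 = 337.8 kN. φR_n = 0.75 × 337.8 = 253.4 kN.
Tension yield (gross): A_g = 236×6 = 1416 mm². φR_n = 0.90 × 250 × 1416 = 318.6 kN.
Governing: min(805.6, 362.9, 253.4, 318.6) = 253.4 kN → block shear.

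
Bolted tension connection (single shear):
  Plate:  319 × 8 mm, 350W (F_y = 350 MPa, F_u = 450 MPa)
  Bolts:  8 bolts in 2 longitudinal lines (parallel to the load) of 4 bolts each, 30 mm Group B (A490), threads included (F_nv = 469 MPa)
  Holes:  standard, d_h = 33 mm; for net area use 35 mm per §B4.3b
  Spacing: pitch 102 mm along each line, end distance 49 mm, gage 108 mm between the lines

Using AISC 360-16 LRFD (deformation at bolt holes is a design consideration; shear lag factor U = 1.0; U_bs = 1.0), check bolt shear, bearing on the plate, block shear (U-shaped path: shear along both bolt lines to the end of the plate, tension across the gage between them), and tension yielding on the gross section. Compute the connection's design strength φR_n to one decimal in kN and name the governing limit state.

Bolt shear: A_b = π(30)²/4 = 706.86 mm². φR_n = 0.75 × 469 × 706.86 × 8 × 1 = 1989.1 kN.
Bearing (8 mm plate, F_u = 450 MPa): end bolts L_c = 49 − 33/2 = 32.5, R_n = min(1.2×32.5×8×450, 2.4×30×8×450) = 140.4 kN/bolt; interior L_c = 102 − 33 = 69, R_n = 259.2 kN/bolt. φR_n = 0.75 × (2×140.4 + 6×259.2) = 1377.0 kN.
Block shear: shear path 2×[49+3×102] = 2×355 mm, A_gv = 5680, A_nv = 2×(355 − 3.5×35)×8 = 3720 mm²; tension across gage: (108 − 1×35)×8 = 584 mm². R_n = min(0.6×450×3720, 0.6×350×5680) + 1.0×450×584 = min(1004.4, 1192.8) + 262.8 = 1267.2 kN. φR_n = 0.75 × 1267.2 = 950.4 kN.
Tension yield (gross): A_g = 319×8 = 2552 mm². φR_n = 0.90 × 350 × 2552 = 803.9 kN.
Governing: min(1989.1, 1377.0, 950.4, 803.9) = 803.9 kN → gross-section yield.

803.9 kN (gross-section yield governs)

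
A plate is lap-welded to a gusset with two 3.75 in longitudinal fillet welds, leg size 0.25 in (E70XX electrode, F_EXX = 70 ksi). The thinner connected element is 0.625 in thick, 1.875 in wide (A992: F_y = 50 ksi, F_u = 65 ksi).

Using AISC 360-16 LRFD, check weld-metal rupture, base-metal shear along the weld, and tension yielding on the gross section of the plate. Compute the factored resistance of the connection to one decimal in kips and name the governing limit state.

Weld metal: throat = 0.707×0.25 = 0.17675 in, L = 2×3.75 = 7.5 in. φR_n = 0.75 × 0.6 × 70 × 0.17675 × 7.5 = 41.8 kips.
Base metal shear (0.625 in plate): yield φR_n = 1.0×0.6×50×0.625×7.5 = 140.6 kips; rupture φR_n = 0.75×0.6×65×0.625×7.5 = 137.1 kips; take 137.1 kips (rupture).
Tension yield (gross): A_g = 1.875×0.625 = 1.1719 in². φR_n = 0.90 × 50 × 1.1719 = 52.7 kips.
Governing: min(41.8, 137.1, 52.7) = 41.8 kips → weld metal.

41.8 kips (weld metal governs)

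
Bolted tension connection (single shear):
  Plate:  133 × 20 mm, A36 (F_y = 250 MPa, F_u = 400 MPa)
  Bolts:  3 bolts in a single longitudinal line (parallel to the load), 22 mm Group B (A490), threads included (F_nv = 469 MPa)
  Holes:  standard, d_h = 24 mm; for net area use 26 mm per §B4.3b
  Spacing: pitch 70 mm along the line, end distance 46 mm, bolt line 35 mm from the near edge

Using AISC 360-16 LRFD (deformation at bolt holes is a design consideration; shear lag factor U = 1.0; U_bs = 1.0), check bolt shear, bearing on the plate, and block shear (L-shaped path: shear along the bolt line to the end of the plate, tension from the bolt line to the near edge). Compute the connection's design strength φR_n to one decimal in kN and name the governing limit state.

Bolt shear: A_b = π(22)²/4 = 380.13 mm². φR_n = 0.75 × 469 × 380.13 × 3 × 1 = 401.1 kN.
Bearing (20 mm plate, F_u = 400 MPa): end bolts L_c = 46 − 24/2 = 34, R_n = min(1.2×34×20×400, 2.4×22×20×400) = 326.4 kN/bolt; interior L_c = 70 − 24 = 46, R_n = 422.4 kN/bolt. φR_n = 0.75 × (1×326.4 + 2×422.4) = 878.4 kN.
Block shear: shear path 1×[46+2×70] = 1×186 mm, A_gv = 3720, A_nv = 1×(186 − 2.5×26)×20 = 2420 mm²; tension to near edge: (35 − 0.5×26)×20 = 440 mm². R_n = min(0.6×400×2420, 0.6×250×3720) + 1.0×400×440 = min(580.8, 558) + 176 = 734 kN. φR_n = 0.75 × 734 = 550.5 kN.
Governing: min(401.1, 878.4, 550.5) = 401.1 kN → bolt shear.

401.1 kN (bolt shear governs)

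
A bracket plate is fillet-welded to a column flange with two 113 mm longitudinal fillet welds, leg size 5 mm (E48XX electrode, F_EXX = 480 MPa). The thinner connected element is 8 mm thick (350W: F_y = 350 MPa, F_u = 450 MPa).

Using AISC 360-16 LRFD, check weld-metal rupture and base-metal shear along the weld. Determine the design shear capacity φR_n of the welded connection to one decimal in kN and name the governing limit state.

172.6 kN (weld metal governs)

Weld metal: throat = 0.707×5 = 3.535 mm, L = 2×113 = 226 mm. φR_n = 0.75 × 0.6 × 480 × 3.535 × 226 = 172.6 kN.
Base metal shear (8 mm plate): yield φR_n = 1.0×0.6×350×8×226 = 379.7 kN; rupture φR_n = 0.75×0.6×450×8×226 = 366.1 kN; take 366.1 kN (rupture).
Governing: min(172.6, 366.1) = 172.6 kN → weld metal.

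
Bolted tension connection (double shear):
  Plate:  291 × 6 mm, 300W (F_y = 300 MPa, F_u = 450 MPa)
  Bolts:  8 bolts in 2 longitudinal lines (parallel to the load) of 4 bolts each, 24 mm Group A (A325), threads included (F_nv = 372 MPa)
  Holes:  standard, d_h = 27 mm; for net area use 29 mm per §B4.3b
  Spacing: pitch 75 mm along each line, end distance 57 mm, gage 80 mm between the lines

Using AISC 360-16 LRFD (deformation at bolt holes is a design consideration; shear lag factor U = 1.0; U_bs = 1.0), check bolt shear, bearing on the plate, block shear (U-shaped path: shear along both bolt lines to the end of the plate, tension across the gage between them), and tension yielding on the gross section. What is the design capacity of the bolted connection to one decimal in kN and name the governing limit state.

471.4 kN (gross-section yield governs)

Bolt shear: A_b = π(24)²/4 = 452.39 mm². φR_n = 0.75 × 372 × 452.39 × 8 × 2 = 2019.5 kN.
Bearing (6 mm plate, F_u = 450 MPa): end bolts L_c = 57 − 27/2 = 43.5, R_n = min(1.2×43.5×6×450, 2.4×24×6×450) = 140.94 kN/bolt; interior L_c = 75 − 27 = 48, R_n = 155.52 kN/bolt. φR_n = 0.75 × (2×140.94 + 6×155.52) = 911.3 kN.
Block shear: shear path 2×[57+3×75] = 2×282 mm, A_gv = 3384, A_nv = 2×(282 − 3.5×29)×6 = 2166 mm²; tension across gage: (80 − 1×29)×6 = 306 mm². R_n = min(0.6×450×2166, 0.6×300×3384) + 1.0×450×306 = min(584.82, 609.12) + 137.7 = 722.52 kN. φR_n = 0.75 × 722.52 = 541.9 kN.
Tension yield (gross): A_g = 291×6 = 1746 mm². φR_n = 0.90 × 300 × 1746 = 471.4 kN.
Governing: min(2019.5, 911.3, 541.9, 471.4) = 471.4 kN → gross-section yield.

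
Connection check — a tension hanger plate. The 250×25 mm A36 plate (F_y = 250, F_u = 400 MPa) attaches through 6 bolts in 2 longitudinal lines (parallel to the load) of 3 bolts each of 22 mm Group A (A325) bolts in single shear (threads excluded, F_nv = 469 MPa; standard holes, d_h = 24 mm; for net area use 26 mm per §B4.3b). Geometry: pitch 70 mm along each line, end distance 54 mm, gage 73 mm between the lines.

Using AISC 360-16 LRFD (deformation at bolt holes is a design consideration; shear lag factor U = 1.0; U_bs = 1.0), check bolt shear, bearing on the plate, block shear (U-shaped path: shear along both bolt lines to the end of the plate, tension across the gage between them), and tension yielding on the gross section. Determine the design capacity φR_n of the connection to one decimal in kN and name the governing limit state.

802.3 kN (bolt shear governs)

Bolt shear: A_b = π(22)²/4 = 380.13 mm². φR_n = 0.75 × 469 × 380.13 × 6 × 1 = 802.3 kN.
Bearing (25 mm plate, F_u = 400 MPa): end bolts L_c = 54 − 24/2 = 42, R_n = min(1.2×42×25×400, 2.4×22×25×400) = 504 kN/bolt; interior L_c = 70 − 24 = 46, R_n = 528 kN/bolt. φR_n = 0.75 × (2×504 + 4×528) = 2340.0 kN.
Block shear: shear path 2×[54+2×70] = 2×194 mm, A_gv = 9700, A_nv = 2×(194 − 2.5×26)×25 = 6450 mm²; tension across gage: (73 − 1×26)×25 = 1175 mm². R_n = min(0.6×400×6450, 0.6×250×9700) + 1.0×400×1175 = min(1548, 1455) + 470 = 1925 kN. φR_n = 0.75 × 1925 = 1443.8 kN.
Tension yield (gross): A_g = 250×25 = 6250 mm². φR_n = 0.90 × 250 × 6250 = 1406.3 kN.
Governing: min(802.3, 2340.0, 1443.8, 1406.3) = 802.3 kN → bolt shear.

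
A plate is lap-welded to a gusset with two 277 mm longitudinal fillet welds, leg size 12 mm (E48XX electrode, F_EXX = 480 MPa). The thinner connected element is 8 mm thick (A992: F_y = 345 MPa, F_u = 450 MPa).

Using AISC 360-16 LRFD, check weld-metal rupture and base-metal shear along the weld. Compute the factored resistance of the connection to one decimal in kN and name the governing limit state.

Weld metal: throat = 0.707×12 = 8.484 mm, L = 2×277 = 554 mm. φR_n = 0.75 × 0.6 × 480 × 8.484 × 554 = 1015.2 kN.
Base metal shear (8 mm plate): yield φR_n = 1.0×0.6×345×8×554 = 917.4 kN; rupture φR_n = 0.75×0.6×450×8×554 = 897.5 kN; take 897.5 kN (rupture).
Governing: min(1015.2, 897.5) = 897.5 kN → base-metal shear.

897.5 kN (base-metal shear governs)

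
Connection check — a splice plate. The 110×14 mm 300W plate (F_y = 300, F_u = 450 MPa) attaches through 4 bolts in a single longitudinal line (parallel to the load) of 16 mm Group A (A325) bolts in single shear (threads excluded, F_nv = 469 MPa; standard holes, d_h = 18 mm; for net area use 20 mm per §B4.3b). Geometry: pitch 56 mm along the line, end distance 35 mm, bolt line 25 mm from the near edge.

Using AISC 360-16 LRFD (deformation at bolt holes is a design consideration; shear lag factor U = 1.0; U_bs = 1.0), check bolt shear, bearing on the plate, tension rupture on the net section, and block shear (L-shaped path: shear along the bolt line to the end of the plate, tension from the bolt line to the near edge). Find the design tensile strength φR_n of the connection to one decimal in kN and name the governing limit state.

Bolt shear: A_b = π(16)²/4 = 201.06 mm². φR_n = 0.75 × 469 × 201.06 × 4 × 1 = 282.9 kN.
Bearing (14 mm plate, F_u = 450 MPa): end bolts L_c = 35 − 18/2 = 26, R_n = min(1.2×26×14×450, 2.4×16×14×450) = 196.56 kN/bolt; interior L_c = 56 − 18 = 38, R_n = 241.92 kN/bolt. φR_n = 0.75 × (1×196.56 + 3×241.92) = 691.7 kN.
Tension rupture (net): A_n = (110 − 1×20)×14 = 1260 mm² (U = 1.0, A_e = A_n). φR_n = 0.75 × 450 × 1260 = 425.3 kN.
Block shear: shear path 1×[35+3×56] = 1×203 mm, A_gv = 2842, A_nv = 1×(203 − 3.5×20)×14 = 1862 mm²; tension to near edge: (25 − 0.5×20)×14 = 210 mm². R_n = min(0.6×450×1862, 0.6×300×2842) + 1.0×450×210 = min(502.74, 511.56) + 94.5 = 597.24 kN. φR_n = 0.75 × 597.24 = 447.9 kN.
Governing: min(282.9, 691.7, 425.3, 447.9) = 282.9 kN → bolt shear.

282.9 kN (bolt shear governs)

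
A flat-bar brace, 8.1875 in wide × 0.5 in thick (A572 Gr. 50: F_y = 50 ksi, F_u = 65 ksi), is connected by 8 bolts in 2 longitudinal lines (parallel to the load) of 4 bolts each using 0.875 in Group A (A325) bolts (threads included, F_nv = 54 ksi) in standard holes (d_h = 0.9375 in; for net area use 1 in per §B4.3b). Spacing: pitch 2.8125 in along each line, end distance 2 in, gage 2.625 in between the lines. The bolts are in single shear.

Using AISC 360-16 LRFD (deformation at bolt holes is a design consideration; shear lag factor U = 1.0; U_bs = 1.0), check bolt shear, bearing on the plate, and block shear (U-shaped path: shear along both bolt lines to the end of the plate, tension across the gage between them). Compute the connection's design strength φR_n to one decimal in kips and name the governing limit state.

Bolt shear: A_b = π(0.875)²/4 = 0.60132 in². φR_n = 0.75 × 54 × 0.60132 × 8 × 1 = 194.8 kips.
Bearing (0.5 in plate, F_u = 65 ksi): end bolts L_c = 2 − 0.9375/2 = 1.53125, R_n = min(1.2×1.53125×0.5×65, 2.4×0.875×0.5×65) = 59.719 kips/bolt; interior L_c = 2.8125 − 0.9375 = 1.875, R_n = 68.25 kips/bolt. φR_n = 0.75 × (2×59.719 + 6×68.25) = 396.7 kips.
Block shear: shear path 2×[2+3×2.8125] = 2×10.4375 in, A_gv = 10.438, A_nv = 2×(10.4375 − 3.5×1)×0.5 = 6.9375 in²; tension across gage: (2.625 − 1×1)×0.5 = 0.8125 in². R_n = min(0.6×65×6.9375, 0.6×50×10.438) + 1.0×65×0.8125 = min(270.56, 313.14) + 52.813 = 323.37 kips. φR_n = 0.75 × 323.37 = 242.5 kips.
Governing: min(194.8, 396.7, 242.5) = 194.8 kips → bolt shear.

194.8 kips (bolt shear governs)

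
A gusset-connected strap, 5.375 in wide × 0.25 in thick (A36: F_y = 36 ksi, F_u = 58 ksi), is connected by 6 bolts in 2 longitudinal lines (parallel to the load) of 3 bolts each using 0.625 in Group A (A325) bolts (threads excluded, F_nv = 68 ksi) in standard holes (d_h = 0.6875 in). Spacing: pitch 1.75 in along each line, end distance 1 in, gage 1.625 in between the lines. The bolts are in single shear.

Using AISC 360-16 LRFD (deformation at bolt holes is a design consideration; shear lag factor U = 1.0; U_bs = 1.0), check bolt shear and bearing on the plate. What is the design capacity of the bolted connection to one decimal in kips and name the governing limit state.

72.6 kips (bearing governs)

Bolt shear: A_b = π(0.625)²/4 = 0.3068 in². φR_n = 0.75 × 68 × 0.3068 × 6 × 1 = 93.9 kips.
Bearing (0.25 in plate, F_u = 58 ksi): end bolts L_c = 1 − 0.6875/2 = 0.65625, R_n = min(1.2×0.65625×0.25×58, 2.4×0.625×0.25×58) = 11.419 kips/bolt; interior L_c = 1.75 − 0.6875 = 1.0625, R_n = 18.488 kips/bolt. φR_n = 0.75 × (2×11.419 + 4×18.488) = 72.6 kips.
Governing: min(93.9, 72.6) = 72.6 kips → bearing.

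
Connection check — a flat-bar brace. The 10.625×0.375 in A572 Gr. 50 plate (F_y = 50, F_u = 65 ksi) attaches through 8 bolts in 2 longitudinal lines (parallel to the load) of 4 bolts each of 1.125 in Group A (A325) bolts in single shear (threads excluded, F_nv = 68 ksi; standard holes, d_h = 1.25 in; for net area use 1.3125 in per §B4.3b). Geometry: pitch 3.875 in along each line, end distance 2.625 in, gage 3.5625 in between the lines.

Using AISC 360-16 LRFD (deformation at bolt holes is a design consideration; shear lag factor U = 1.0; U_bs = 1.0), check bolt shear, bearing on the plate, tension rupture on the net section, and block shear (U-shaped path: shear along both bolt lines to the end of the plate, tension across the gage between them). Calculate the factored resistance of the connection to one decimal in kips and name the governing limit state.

Bolt shear: A_b = π(1.125)²/4 = 0.99402 in². φR_n = 0.75 × 68 × 0.99402 × 8 × 1 = 405.6 kips.
Bearing (0.375 in plate, F_u = 65 ksi): end bolts L_c = 2.625 − 1.25/2 = 2, R_n = min(1.2×2×0.375×65, 2.4×1.125×0.375×65) = 58.5 kips/bolt; interior L_c = 3.875 − 1.25 = 2.625, R_n = 65.813 kips/bolt. φR_n = 0.75 × (2×58.5 + 6×65.813) = 383.9 kips.
Tension rupture (net): A_n = (10.625 − 2×1.3125)×0.375 = 3 in² (U = 1.0, A_e = A_n). φR_n = 0.75 × 65 × 3 = 146.3 kips.
Block shear: shear path 2×[2.625+3×3.875] = 2×14.25 in, A_gv = 10.688, A_nv = 2×(14.25 − 3.5×1.3125)×0.375 = 7.2422 in²; tension across gage: (3.5625 − 1×1.3125)×0.375 = 0.84375 in². R_n = min(0.6×65×7.2422, 0.6×50×10.688) + 1.0×65×0.84375 = min(282.45, 320.64) + 54.844 = 337.29 kips. φR_n = 0.75 × 337.29 = 253.0 kips.
Governing: min(405.6, 383.9, 146.3, 253.0) = 146.3 kips → net-section rupture.

146.3 kips (net-section rupture governs)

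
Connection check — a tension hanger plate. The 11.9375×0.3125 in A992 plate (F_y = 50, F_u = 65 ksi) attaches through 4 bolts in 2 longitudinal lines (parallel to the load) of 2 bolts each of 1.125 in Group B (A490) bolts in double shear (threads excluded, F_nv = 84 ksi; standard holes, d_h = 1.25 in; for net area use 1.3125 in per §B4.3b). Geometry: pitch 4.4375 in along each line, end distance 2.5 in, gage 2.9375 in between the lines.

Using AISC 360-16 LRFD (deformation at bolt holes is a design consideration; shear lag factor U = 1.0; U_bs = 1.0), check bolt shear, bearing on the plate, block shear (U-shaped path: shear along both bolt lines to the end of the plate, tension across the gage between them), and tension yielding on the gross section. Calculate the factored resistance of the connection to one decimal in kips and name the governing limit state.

115.6 kips (block shear governs)

Bolt shear: A_b = π(1.125)²/4 = 0.99402 in². φR_n = 0.75 × 84 × 0.99402 × 4 × 2 = 501.0 kips.
Bearing (0.3125 in plate, F_u = 65 ksi): end bolts L_c = 2.5 − 1.25/2 = 1.875, R_n = min(1.2×1.875×0.3125×65, 2.4×1.125×0.3125×65) = 45.703 kips/bolt; interior L_c = 4.4375 − 1.25 = 3.1875, R_n = 54.844 kips/bolt. φR_n = 0.75 × (2×45.703 + 2×54.844) = 150.8 kips.
Block shear: shear path 2×[2.5+1×4.4375] = 2×6.9375 in, A_gv = 4.3359, A_nv = 2×(6.9375 − 1.5×1.3125)×0.3125 = 3.1055 in²; tension across gage: (2.9375 − 1×1.3125)×0.3125 = 0.50781 in². R_n = min(0.6×65×3.1055, 0.6×50×4.3359) + 1.0×65×0.50781 = min(121.11, 130.08) + 33.008 = 154.12 kips. φR_n = 0.75 × 154.12 = 115.6 kips.
Tension yield (gross): A_g = 11.9375×0.3125 = 3.7305 in². φR_n = 0.90 × 50 × 3.7305 = 167.9 kips.
Governing: min(501.0, 150.8, 115.6, 167.9) = 115.6 kips → block shear.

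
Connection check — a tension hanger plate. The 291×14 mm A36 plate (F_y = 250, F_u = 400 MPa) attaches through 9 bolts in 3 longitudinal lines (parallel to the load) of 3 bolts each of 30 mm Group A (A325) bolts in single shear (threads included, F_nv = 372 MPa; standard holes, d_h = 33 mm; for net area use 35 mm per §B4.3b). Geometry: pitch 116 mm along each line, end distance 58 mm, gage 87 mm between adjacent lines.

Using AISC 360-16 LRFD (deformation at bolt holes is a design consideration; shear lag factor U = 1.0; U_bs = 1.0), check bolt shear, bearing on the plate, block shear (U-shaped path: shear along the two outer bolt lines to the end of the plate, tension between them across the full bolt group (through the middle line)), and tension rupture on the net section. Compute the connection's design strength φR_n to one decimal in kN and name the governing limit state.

Bolt shear: A_b = π(30)²/4 = 706.86 mm². φR_n = 0.75 × 372 × 706.86 × 9 × 1 = 1774.9 kN.
Bearing (14 mm plate, F_u = 400 MPa): end bolts L_c = 58 − 33/2 = 41.5, R_n = min(1.2×41.5×14×400, 2.4×30×14×400) = 278.88 kN/bolt; interior L_c = 116 − 33 = 83, R_n = 403.2 kN/bolt. φR_n = 0.75 × (3×278.88 + 6×403.2) = 2441.9 kN.
Block shear: shear path 2×[58+2×116] = 2×290 mm, A_gv = 8120, A_nv = 2×(290 − 2.5×35)×14 = 5670 mm²; tension across gage: (174 − 2×35)×14 = 1456 mm². R_n = min(0.6×400×5670, 0.6×250×8120) + 1.0×400×1456 = min(1360.8, 1218) + 582.4 = 1800.4 kN. φR_n = 0.75 × 1800.4 = 1350.3 kN.
Tension rupture (net): A_n = (291 − 3×35)×14 = 2604 mm² (U = 1.0, A_e = A_n). φR_n = 0.75 × 400 × 2604 = 781.2 kN.
Governing: min(1774.9, 2441.9, 1350.3, 781.2) = 781.2 kN → net-section rupture.

781.2 kN (net-section rupture governs)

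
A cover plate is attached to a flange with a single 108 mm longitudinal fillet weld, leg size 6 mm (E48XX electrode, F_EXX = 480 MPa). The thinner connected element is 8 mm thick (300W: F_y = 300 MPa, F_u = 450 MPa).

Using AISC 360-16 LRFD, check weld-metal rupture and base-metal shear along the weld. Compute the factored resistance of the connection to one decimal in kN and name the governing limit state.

Weld metal: throat = 0.707×6 = 4.242 mm, L = 108 mm. φR_n = 0.75 × 0.6 × 480 × 4.242 × 108 = 99.0 kN.
Base metal shear (8 mm plate): yield φR_n = 1.0×0.6×300×8×108 = 155.5 kN; rupture φR_n = 0.75×0.6×450×8×108 = 175.0 kN; take 155.5 kN (yield).
Governing: min(99.0, 155.5) = 99.0 kN → weld metal.

99.0 kN (weld metal governs)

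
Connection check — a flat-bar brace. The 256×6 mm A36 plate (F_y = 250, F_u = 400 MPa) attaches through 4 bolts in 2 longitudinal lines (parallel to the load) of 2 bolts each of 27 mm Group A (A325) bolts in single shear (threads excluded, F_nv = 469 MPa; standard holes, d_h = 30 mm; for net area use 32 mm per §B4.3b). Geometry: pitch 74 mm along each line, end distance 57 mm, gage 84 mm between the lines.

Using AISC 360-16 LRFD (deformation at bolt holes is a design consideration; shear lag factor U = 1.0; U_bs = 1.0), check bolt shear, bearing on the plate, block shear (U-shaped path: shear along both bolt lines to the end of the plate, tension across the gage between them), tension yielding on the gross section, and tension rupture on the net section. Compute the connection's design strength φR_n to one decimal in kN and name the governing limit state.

270.5 kN (block shear governs)

Bolt shear: A_b = π(27)²/4 = 572.56 mm². φR_n = 0.75 × 469 × 572.56 × 4 × 1 = 805.6 kN.
Bearing (6 mm plate, F_u = 400 MPa): end bolts L_c = 57 − 30/2 = 42, R_n = min(1.2×42×6×400, 2.4×27×6×400) = 120.96 kN/bolt; interior L_c = 74 − 30 = 44, R_n = 126.72 kN/bolt. φR_n = 0.75 × (2×120.96 + 2×126.72) = 371.5 kN.
Block shear: shear path 2×[57+1×74] = 2×131 mm, A_gv = 1572, A_nv = 2×(131 − 1.5×32)×6 = 996 mm²; tension across gage: (84 − 1×32)×6 = 312 mm². R_n = min(0.6×400×996, 0.6×250×1572) + 1.0×400×312 = min(239.04, 235.8) + 124.8 = 360.6 kN. φR_n = 0.75 × 360.6 = 270.5 kN.
Tension yield (gross): A_g = 256×6 = 1536 mm². φR_n = 0.90 × 250 × 1536 = 345.6 kN.
Tension rupture (net): A_n = (256 − 2×32)×6 = 1152 mm² (U = 1.0, A_e = A_n). φR_n = 0.75 × 400 × 1152 = 345.6 kN.
Governing: min(805.6, 371.5, 270.5, 345.6, 345.6) = 270.5 kN → block shear.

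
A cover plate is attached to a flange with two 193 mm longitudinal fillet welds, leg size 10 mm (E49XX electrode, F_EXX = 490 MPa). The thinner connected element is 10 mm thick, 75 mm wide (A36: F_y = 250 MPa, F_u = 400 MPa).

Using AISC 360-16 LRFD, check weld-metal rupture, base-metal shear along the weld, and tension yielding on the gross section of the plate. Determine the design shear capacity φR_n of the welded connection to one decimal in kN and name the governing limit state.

Weld metal: throat = 0.707×10 = 7.07 mm, L = 2×193 = 386 mm. φR_n = 0.75 × 0.6 × 490 × 7.07 × 386 = 601.7 kN.
Base metal shear (10 mm plate): yield φR_n = 1.0×0.6×250×10×386 = 579.0 kN; rupture φR_n = 0.75×0.6×400×10×386 = 694.8 kN; take 579.0 kN (yield).
Tension yield (gross): A_g = 75×10 = 750 mm². φR_n = 0.90 × 250 × 750 = 168.8 kN.
Governing: min(601.7, 579.0, 168.8) = 168.8 kN → gross-section yield.

168.8 kN (gross-section yield governs)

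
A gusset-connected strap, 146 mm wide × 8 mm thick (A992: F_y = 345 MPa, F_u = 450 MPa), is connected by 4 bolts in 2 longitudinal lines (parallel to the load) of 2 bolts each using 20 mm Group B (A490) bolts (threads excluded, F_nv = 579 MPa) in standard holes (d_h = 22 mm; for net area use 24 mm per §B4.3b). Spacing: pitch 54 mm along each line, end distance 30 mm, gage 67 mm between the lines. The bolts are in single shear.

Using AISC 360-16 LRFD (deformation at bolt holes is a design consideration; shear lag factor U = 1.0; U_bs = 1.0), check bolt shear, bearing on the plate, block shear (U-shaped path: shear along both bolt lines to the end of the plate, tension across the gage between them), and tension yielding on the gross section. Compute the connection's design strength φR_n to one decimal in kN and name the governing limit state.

271.6 kN (block shear governs)

Bolt shear: A_b = π(20)²/4 = 314.16 mm². φR_n = 0.75 × 579 × 314.16 × 4 × 1 = 545.7 kN.
Bearing (8 mm plate, F_u = 450 MPa): end bolts L_c = 30 − 22/2 = 19, R_n = min(1.2×19×8×450, 2.4×20×8×450) = 82.08 kN/bolt; interior L_c = 54 − 22 = 32, R_n = 138.24 kN/bolt. φR_n = 0.75 × (2×82.08 + 2×138.24) = 330.5 kN.
Block shear: shear path 2×[30+1×54] = 2×84 mm, A_gv = 1344, A_nv = 2×(84 − 1.5×24)×8 = 768 mm²; tension across gage: (67 − 1×24)×8 = 344 mm². R_n = min(0.6×450×768, 0.6×345×1344) + 1.0×450×344 = min(207.36, 278.21) + 154.8 = 362.16 kN. φR_n = 0.75 × 362.16 = 271.6 kN.
Tension yield (gross): A_g = 146×8 = 1168 mm². φR_n = 0.90 × 345 × 1168 = 362.7 kN.
Governing: min(545.7, 330.5, 271.6, 362.7) = 271.6 kN → block shear.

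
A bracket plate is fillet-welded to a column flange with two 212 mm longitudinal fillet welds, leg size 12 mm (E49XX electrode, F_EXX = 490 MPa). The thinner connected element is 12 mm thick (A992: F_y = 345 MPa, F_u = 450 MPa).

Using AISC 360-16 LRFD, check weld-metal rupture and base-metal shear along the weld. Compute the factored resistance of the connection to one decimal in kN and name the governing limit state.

Weld metal: throat = 0.707×12 = 8.484 mm, L = 2×212 = 424 mm. φR_n = 0.75 × 0.6 × 490 × 8.484 × 424 = 793.2 kN.
Base metal shear (12 mm plate): yield φR_n = 1.0×0.6×345×12×424 = 1053.2 kN; rupture φR_n = 0.75×0.6×450×12×424 = 1030.3 kN; take 1030.3 kN (rupture).
Governing: min(793.2, 1030.3) = 793.2 kN → weld metal.

793.2 kN (weld metal governs)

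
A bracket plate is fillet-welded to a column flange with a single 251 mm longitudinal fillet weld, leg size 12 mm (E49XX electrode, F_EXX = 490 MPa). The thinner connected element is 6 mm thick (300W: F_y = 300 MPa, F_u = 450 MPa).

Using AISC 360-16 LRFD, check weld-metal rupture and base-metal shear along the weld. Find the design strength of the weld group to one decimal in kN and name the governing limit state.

Weld metal: throat = 0.707×12 = 8.484 mm, L = 251 mm. φR_n = 0.75 × 0.6 × 490 × 8.484 × 251 = 469.6 kN.
Base metal shear (6 mm plate): yield φR_n = 1.0×0.6×300×6×251 = 271.1 kN; rupture φR_n = 0.75×0.6×450×6×251 = 305.0 kN; take 271.1 kN (yield).
Governing: min(469.6, 271.1) = 271.1 kN → base-metal shear.

271.1 kN (base-metal shear governs)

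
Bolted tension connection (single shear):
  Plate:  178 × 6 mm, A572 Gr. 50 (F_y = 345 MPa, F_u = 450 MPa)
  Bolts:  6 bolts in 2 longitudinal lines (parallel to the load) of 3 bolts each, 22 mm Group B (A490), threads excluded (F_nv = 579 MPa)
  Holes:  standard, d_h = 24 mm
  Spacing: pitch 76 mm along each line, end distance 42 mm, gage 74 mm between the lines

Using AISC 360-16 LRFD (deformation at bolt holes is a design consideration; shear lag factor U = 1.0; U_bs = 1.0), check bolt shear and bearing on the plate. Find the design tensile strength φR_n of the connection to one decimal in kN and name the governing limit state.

573.5 kN (bearing governs)

Bolt shear: A_b = π(22)²/4 = 380.13 mm². φR_n = 0.75 × 579 × 380.13 × 6 × 1 = 990.4 kN.
Bearing (6 mm plate, F_u = 450 MPa): end bolts L_c = 42 − 24/2 = 30, R_n = min(1.2×30×6×450, 2.4×22×6×450) = 97.2 kN/bolt; interior L_c = 76 − 24 = 52, R_n = 142.56 kN/bolt. φR_n = 0.75 × (2×97.2 + 4×142.56) = 573.5 kN.
Governing: min(990.4, 573.5) = 573.5 kN → bearing.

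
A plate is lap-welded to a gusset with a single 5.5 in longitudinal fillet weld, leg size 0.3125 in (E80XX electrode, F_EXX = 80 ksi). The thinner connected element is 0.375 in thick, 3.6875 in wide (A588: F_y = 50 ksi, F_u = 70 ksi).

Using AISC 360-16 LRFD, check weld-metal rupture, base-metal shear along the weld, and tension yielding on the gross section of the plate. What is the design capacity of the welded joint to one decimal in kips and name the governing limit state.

43.7 kips (weld metal governs)

Weld metal: throat = 0.707×0.3125 = 0.22094 in, L = 5.5 in. φR_n = 0.75 × 0.6 × 80 × 0.22094 × 5.5 = 43.7 kips.
Base metal shear (0.375 in plate): yield φR_n = 1.0×0.6×50×0.375×5.5 = 61.9 kips; rupture φR_n = 0.75×0.6×70×0.375×5.5 = 65.0 kips; take 61.9 kips (yield).
Tension yield (gross): A_g = 3.6875×0.375 = 1.3828 in². φR_n = 0.90 × 50 × 1.3828 = 62.2 kips.
Governing: min(43.7, 61.9, 62.2) = 43.7 kips → weld metal.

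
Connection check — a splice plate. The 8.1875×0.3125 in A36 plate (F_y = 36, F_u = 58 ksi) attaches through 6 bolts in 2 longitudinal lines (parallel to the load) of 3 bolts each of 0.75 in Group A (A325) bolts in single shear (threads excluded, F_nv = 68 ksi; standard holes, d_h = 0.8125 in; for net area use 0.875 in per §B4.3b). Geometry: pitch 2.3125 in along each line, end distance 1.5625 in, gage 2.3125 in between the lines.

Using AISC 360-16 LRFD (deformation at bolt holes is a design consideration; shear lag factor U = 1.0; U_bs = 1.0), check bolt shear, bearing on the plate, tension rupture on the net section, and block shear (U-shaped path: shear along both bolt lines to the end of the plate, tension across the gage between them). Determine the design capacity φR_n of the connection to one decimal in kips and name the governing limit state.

Bolt shear: A_b = π(0.75)²/4 = 0.44179 in². φR_n = 0.75 × 68 × 0.44179 × 6 × 1 = 135.2 kips.
Bearing (0.3125 in plate, F_u = 58 ksi): end bolts L_c = 1.5625 − 0.8125/2 = 1.15625, R_n = min(1.2×1.15625×0.3125×58, 2.4×0.75×0.3125×58) = 25.148 kips/bolt; interior L_c = 2.3125 − 0.8125 = 1.5, R_n = 32.625 kips/bolt. φR_n = 0.75 × (2×25.148 + 4×32.625) = 135.6 kips.
Tension rupture (net): A_n = (8.1875 − 2×0.875)×0.3125 = 2.0117 in² (U = 1.0, A_e = A_n). φR_n = 0.75 × 58 × 2.0117 = 87.5 kips.
Block shear: shear path 2×[1.5625+2×2.3125] = 2×6.1875 in, A_gv = 3.8672, A_nv = 2×(6.1875 − 2.5×0.875)×0.3125 = 2.5 in²; tension across gage: (2.3125 − 1×0.875)×0.3125 = 0.44922 in². R_n = min(0.6×58×2.5, 0.6×36×3.8672) + 1.0×58×0.44922 = min(87, 83.532) + 26.055 = 109.59 kips. φR_n = 0.75 × 109.59 = 82.2 kips.
Governing: min(135.2, 135.6, 87.5, 82.2) = 82.2 kips → block shear.

82.2 kips (block shear governs)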